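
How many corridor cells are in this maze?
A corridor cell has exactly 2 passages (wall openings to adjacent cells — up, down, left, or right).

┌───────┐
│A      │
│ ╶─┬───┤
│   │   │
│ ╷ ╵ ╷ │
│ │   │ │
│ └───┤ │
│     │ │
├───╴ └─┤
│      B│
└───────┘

Counting cells with exactly 2 passages:
Total corridor cells: 14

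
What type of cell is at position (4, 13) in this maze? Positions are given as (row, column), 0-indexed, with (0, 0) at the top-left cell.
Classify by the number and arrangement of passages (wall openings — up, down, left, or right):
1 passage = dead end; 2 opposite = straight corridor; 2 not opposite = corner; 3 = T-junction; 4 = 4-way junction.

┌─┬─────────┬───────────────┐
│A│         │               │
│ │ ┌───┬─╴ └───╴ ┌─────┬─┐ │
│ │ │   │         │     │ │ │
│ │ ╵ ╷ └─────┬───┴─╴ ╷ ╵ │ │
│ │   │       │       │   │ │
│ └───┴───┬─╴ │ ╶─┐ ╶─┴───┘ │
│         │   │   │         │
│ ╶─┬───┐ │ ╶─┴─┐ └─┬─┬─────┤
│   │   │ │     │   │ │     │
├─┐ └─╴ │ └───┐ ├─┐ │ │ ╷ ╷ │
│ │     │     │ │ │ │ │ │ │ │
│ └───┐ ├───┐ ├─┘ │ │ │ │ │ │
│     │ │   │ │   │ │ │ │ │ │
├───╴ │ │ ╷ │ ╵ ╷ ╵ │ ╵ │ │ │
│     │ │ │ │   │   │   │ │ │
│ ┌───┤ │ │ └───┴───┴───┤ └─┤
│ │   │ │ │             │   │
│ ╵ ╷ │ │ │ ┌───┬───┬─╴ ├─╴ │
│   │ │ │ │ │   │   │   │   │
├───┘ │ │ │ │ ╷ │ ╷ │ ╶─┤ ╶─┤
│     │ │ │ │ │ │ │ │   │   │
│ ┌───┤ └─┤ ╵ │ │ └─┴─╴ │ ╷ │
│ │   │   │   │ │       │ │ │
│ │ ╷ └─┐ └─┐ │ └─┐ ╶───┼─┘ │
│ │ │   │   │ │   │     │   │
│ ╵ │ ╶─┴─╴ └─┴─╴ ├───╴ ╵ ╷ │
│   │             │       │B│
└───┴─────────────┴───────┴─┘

Checking cell at (4, 13):
Number of passages: 2
Cell type: corner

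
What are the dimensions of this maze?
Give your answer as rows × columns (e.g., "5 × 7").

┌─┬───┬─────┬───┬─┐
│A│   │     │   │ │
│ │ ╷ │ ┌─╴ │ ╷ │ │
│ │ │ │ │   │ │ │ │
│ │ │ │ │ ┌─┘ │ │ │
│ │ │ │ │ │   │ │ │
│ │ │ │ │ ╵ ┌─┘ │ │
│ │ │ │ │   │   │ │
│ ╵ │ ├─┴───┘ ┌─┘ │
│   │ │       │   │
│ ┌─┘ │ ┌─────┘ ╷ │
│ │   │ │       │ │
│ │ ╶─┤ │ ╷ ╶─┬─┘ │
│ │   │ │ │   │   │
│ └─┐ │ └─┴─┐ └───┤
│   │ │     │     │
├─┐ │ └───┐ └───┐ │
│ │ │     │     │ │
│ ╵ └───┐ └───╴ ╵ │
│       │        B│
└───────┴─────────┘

Counting the maze dimensions:
Rows (vertical): 10
Columns (horizontal): 9
Dimensions: 10 × 9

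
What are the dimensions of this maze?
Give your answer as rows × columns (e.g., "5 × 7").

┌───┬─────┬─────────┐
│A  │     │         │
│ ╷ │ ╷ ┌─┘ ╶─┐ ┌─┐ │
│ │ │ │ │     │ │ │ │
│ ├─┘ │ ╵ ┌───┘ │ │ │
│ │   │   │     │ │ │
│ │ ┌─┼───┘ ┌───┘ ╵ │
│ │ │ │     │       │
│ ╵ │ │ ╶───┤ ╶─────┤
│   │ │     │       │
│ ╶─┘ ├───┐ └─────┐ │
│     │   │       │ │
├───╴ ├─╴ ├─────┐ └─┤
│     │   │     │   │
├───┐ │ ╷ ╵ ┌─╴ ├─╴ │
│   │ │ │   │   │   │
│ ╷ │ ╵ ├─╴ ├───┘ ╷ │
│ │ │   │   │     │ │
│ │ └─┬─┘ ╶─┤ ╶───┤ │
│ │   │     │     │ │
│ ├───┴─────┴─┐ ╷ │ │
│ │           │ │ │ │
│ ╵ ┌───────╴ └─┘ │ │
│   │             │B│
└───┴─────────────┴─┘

Counting the maze dimensions:
Rows (vertical): 12
Columns (horizontal): 10
Dimensions: 12 × 10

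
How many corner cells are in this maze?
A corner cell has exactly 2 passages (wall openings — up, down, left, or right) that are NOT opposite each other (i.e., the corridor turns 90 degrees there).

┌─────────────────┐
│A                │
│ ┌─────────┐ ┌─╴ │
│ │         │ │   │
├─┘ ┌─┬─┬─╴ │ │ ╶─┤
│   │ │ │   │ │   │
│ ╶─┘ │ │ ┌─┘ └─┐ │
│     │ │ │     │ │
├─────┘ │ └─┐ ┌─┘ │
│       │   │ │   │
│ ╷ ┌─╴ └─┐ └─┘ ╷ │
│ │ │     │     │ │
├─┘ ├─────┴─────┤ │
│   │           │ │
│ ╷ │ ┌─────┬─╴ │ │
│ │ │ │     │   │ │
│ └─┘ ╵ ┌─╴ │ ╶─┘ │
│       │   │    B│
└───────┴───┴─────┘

Counting corner cells (2 non-opposite passages):
Total corners: 32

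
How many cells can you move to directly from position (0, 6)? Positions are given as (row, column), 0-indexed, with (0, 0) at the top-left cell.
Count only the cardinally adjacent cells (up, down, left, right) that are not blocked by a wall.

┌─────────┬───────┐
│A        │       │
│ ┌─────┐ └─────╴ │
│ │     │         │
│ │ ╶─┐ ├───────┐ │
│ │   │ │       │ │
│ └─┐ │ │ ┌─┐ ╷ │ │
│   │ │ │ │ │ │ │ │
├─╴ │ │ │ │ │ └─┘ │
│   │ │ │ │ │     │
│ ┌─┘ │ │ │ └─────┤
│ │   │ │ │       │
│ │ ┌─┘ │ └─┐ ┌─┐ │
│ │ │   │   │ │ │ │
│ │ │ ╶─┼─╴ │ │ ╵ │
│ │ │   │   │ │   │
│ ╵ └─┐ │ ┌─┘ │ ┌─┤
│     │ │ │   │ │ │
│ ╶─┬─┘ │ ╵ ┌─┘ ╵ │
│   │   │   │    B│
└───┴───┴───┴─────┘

Checking passable neighbors of (0, 6):
Neighbors: (0, 5), (0, 7)
Count: 2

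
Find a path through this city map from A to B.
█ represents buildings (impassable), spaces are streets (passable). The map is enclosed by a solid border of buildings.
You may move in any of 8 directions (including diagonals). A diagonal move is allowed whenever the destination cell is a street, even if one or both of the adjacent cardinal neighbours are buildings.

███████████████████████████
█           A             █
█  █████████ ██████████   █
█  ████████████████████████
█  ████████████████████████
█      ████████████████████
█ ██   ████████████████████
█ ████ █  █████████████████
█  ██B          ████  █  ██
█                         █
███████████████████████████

Finding the shortest path from A to B:
Movement: 8-directional
Path length: 17 steps
Directions: left → left → left → left → left → left → left → left → left → down-left → down → down → down-right → right → down-right → down-right → down-left

Solution:

███████████████████████████
█  ↙←←←←←←←←A             █
█ ↓█████████ ██████████   █
█ ↓████████████████████████
█ ↘████████████████████████
█  →↘  ████████████████████
█ ██ ↘ ████████████████████
█ ████↙█  █████████████████
█  ██B          ████  █  ██
█                         █
███████████████████████████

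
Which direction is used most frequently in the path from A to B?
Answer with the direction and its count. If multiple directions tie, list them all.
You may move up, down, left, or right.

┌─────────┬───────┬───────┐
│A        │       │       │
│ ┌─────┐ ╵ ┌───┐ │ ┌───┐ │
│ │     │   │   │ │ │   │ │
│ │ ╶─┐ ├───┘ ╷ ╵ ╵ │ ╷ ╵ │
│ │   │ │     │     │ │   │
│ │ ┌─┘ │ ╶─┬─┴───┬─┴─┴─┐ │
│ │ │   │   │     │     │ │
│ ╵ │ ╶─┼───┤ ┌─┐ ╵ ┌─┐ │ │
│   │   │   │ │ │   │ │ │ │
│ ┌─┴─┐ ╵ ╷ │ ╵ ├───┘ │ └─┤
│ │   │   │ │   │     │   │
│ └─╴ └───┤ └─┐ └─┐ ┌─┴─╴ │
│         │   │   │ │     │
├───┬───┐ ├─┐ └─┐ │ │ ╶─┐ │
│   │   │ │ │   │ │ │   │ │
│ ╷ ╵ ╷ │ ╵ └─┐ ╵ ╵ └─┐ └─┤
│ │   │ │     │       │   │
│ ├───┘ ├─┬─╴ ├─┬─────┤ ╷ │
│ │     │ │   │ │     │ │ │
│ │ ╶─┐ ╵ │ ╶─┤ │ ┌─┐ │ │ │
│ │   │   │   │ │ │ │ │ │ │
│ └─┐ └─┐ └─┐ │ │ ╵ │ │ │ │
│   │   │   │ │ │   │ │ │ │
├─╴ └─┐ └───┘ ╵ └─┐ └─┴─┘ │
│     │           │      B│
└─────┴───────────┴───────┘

Directions: down, down, down, down, right, up, up, up, right, right, down, down, left, down, right, down, right, up, right, down, down, right, down, right, down, right, up, up, left, up, left, up, up, right, right, down, right, up, right, right, down, down, right, down, left, left, down, right, down, right, down, down, down, down
Counts: {'down': 22, 'right': 17, 'up': 10, 'left': 5}
Most common: down (22 times)

Solution:

┌─────────┬───────┬───────┐
│A        │       │       │
│ ┌─────┐ ╵ ┌───┐ │ ┌───┐ │
│↓│↱ → ↓│   │   │ │ │   │ │
│ │ ╶─┐ ├───┘ ╷ ╵ ╵ │ ╷ ╵ │
│↓│↑  │↓│     │     │ │   │
│ │ ┌─┘ │ ╶─┬─┴───┬─┴─┴─┐ │
│↓│↑│↓ ↲│   │↱ → ↓│↱ → ↓│ │
│ ╵ │ ╶─┼───┤ ┌─┐ ╵ ┌─┐ │ │
│↳ ↑│↳ ↓│↱ ↓│↑│ │↳ ↑│ │↓│ │
│ ┌─┴─┐ ╵ ╷ │ ╵ ├───┘ │ └─┤
│ │   │↳ ↑│↓│↑ ↰│     │↳ ↓│
│ └─╴ └───┤ └─┐ └─┐ ┌─┴─╴ │
│         │↳ ↓│↑ ↰│ │↓ ← ↲│
├───┬───┐ ├─┐ └─┐ │ │ ╶─┐ │
│   │   │ │ │↳ ↓│↑│ │↳ ↓│ │
│ ╷ ╵ ╷ │ ╵ └─┐ ╵ ╵ └─┐ └─┤
│ │   │ │     │↳ ↑    │↳ ↓│
│ ├───┘ ├─┬─╴ ├─┬─────┤ ╷ │
│ │     │ │   │ │     │ │↓│
│ │ ╶─┐ ╵ │ ╶─┤ │ ┌─┐ │ │ │
│ │   │   │   │ │ │ │ │ │↓│
│ └─┐ └─┐ └─┐ │ │ ╵ │ │ │ │
│   │   │   │ │ │   │ │ │↓│
├─╴ └─┐ └───┘ ╵ └─┐ └─┴─┘ │
│     │           │      B│
└─────┴───────────┴───────┘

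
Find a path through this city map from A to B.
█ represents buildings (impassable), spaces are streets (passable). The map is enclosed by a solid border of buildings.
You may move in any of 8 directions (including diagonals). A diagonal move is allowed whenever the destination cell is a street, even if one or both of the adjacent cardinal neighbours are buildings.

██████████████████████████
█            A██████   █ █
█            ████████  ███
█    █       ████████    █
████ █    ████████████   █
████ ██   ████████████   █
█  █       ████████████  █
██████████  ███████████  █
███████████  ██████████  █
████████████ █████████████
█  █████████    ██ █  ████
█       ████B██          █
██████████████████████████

Finding the shortest path from A to B:
Movement: 8-directional
Path length: 11 steps
Directions: left → down-left → down-left → down-left → down → down → down-right → down-right → down-right → down → down

Solution:

██████████████████████████
█           ↙A██████   █ █
█          ↙ ████████  ███
█    █    ↙  ████████    █
████ █   ↓████████████   █
████ ██  ↓████████████   █
█  █     ↘ ████████████  █
██████████↘ ███████████  █
███████████↘ ██████████  █
████████████↓█████████████
█  █████████↓   ██ █  ████
█       ████B██          █
██████████████████████████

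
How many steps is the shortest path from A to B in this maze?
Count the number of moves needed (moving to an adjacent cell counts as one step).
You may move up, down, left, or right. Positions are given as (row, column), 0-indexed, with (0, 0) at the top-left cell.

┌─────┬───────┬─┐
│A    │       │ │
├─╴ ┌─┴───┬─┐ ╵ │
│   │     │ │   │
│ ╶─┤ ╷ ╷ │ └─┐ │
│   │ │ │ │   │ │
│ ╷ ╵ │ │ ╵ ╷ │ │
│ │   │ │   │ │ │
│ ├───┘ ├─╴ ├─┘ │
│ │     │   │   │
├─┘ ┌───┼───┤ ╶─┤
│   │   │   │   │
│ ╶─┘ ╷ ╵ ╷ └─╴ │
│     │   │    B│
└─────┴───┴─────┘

Using BFS to find shortest path:
Start: (0, 0), End: (6, 7)
Path found:
(0,0) → (0,1) → (1,1) → (1,0) → (2,0) → (2,1) → (3,1) → (3,2) → (2,2) → (1,2) → (1,3) → (2,3) → (3,3) → (4,3) → (4,2) → (4,1) → (5,1) → (5,0) → (6,0) → (6,1) → (6,2) → (5,2) → (5,3) → (6,3) → (6,4) → (5,4) → (5,5) → (6,5) → (6,6) → (6,7)
Number of steps: 29

Solution:

┌─────┬───────┬─┐
│A ↓  │       │ │
├─╴ ┌─┴───┬─┐ ╵ │
│↓ ↲│↱ ↓  │ │   │
│ ╶─┤ ╷ ╷ │ └─┐ │
│↳ ↓│↑│↓│ │   │ │
│ ╷ ╵ │ │ ╵ ╷ │ │
│ │↳ ↑│↓│   │ │ │
│ ├───┘ ├─╴ ├─┘ │
│ │↓ ← ↲│   │   │
├─┘ ┌───┼───┤ ╶─┤
│↓ ↲│↱ ↓│↱ ↓│   │
│ ╶─┘ ╷ ╵ ╷ └─╴ │
│↳ → ↑│↳ ↑│↳ → B│
└─────┴───┴─────┘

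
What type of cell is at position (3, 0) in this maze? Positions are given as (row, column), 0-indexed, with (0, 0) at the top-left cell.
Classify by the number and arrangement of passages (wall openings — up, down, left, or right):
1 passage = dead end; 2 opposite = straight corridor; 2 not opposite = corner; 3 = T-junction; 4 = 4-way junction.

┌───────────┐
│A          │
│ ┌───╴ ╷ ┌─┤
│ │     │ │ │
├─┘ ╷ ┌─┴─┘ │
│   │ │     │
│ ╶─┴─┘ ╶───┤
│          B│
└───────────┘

Checking cell at (3, 0):
Number of passages: 2
Cell type: corner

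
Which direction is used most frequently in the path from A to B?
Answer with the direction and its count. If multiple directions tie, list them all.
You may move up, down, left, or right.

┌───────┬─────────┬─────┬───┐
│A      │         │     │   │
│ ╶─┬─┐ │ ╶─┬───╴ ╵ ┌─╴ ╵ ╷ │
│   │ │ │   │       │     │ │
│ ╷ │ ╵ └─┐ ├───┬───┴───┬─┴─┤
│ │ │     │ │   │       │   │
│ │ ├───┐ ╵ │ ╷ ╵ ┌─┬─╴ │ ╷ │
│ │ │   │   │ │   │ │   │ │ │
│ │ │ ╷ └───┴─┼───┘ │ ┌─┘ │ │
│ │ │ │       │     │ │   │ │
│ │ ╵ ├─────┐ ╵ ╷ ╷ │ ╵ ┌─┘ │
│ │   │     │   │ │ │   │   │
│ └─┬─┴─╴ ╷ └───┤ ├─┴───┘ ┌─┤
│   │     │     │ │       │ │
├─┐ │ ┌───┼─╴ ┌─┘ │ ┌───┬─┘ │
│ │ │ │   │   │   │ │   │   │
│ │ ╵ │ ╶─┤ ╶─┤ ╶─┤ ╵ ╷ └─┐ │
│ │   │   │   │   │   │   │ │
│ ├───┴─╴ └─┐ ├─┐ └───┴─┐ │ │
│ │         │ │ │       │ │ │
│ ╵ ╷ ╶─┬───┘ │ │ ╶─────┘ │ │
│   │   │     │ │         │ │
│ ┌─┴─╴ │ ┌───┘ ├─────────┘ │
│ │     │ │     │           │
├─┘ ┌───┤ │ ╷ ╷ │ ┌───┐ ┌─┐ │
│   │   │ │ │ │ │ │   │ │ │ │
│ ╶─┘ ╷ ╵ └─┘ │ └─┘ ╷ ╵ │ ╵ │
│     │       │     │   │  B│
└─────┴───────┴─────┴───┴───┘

Directions: down, down, down, down, down, down, right, down, down, right, up, up, right, right, up, right, down, right, down, left, down, right, down, down, left, left, down, down, down, right, right, up, up, right, down, down, right, right, up, right, down, right, up, up, right, right, down, down
Counts: {'down': 21, 'right': 16, 'up': 8, 'left': 3}
Most common: down (21 times)

Solution:

┌───────┬─────────┬─────┬───┐
│A      │         │     │   │
│ ╶─┬─┐ │ ╶─┬───╴ ╵ ┌─╴ ╵ ╷ │
│↓  │ │ │   │       │     │ │
│ ╷ │ ╵ └─┐ ├───┬───┴───┬─┴─┤
│↓│ │     │ │   │       │   │
│ │ ├───┐ ╵ │ ╷ ╵ ┌─┬─╴ │ ╷ │
│↓│ │   │   │ │   │ │   │ │ │
│ │ │ ╷ └───┴─┼───┘ │ ┌─┘ │ │
│↓│ │ │       │     │ │   │ │
│ │ ╵ ├─────┐ ╵ ╷ ╷ │ ╵ ┌─┘ │
│↓│   │  ↱ ↓│   │ │ │   │   │
│ └─┬─┴─╴ ╷ └───┤ ├─┴───┘ ┌─┤
│↳ ↓│↱ → ↑│↳ ↓  │ │       │ │
├─┐ │ ┌───┼─╴ ┌─┘ │ ┌───┬─┘ │
│ │↓│↑│   │↓ ↲│   │ │   │   │
│ │ ╵ │ ╶─┤ ╶─┤ ╶─┤ ╵ ╷ └─┐ │
│ │↳ ↑│   │↳ ↓│   │   │   │ │
│ ├───┴─╴ └─┐ ├─┐ └───┴─┐ │ │
│ │         │↓│ │       │ │ │
│ ╵ ╷ ╶─┬───┘ │ │ ╶─────┘ │ │
│   │   │↓ ← ↲│ │         │ │
│ ┌─┴─╴ │ ┌───┘ ├─────────┘ │
│ │     │↓│  ↱ ↓│      ↱ → ↓│
├─┘ ┌───┤ │ ╷ ╷ │ ┌───┐ ┌─┐ │
│   │   │↓│ │↑│↓│ │↱ ↓│↑│ │↓│
│ ╶─┘ ╷ ╵ └─┘ │ └─┘ ╷ ╵ │ ╵ │
│     │  ↳ → ↑│↳ → ↑│↳ ↑│  B│
└─────┴───────┴─────┴───┴───┘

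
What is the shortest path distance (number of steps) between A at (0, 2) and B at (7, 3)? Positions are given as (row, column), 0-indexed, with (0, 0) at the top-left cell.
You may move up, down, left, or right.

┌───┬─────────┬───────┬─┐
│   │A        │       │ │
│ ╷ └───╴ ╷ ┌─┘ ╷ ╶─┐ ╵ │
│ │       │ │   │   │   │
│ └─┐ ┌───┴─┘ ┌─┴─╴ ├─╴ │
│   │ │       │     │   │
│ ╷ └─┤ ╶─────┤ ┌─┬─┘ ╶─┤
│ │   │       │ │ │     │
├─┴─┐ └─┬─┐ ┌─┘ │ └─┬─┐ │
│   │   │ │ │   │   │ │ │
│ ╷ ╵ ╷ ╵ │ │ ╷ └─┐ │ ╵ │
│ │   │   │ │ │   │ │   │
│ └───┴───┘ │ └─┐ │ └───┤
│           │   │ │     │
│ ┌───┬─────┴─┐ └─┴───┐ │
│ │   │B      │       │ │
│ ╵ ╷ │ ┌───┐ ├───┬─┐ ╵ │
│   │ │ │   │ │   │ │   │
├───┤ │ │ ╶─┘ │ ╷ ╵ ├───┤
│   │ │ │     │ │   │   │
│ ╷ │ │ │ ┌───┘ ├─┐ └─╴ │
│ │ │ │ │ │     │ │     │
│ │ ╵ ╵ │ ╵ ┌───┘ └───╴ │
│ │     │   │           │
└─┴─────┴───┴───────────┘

Finding path from (0, 2) to (7, 3):
Path: (0,2) → (0,3) → (0,4) → (1,4) → (1,3) → (1,2) → (1,1) → (0,1) → (0,0) → (1,0) → (2,0) → (2,1) → (3,1) → (3,2) → (4,2) → (5,2) → (5,1) → (4,1) → (4,0) → (5,0) → (6,0) → (7,0) → (8,0) → (8,1) → (7,1) → (7,2) → (8,2) → (9,2) → (10,2) → (11,2) → (11,3) → (10,3) → (9,3) → (8,3) → (7,3)
Distance: 34 steps

Solution:

┌───┬─────────┬───────┬─┐
│↓ ↰│A → ↓    │       │ │
│ ╷ └───╴ ╷ ┌─┘ ╷ ╶─┐ ╵ │
│↓│↑ ← ← ↲│ │   │   │   │
│ └─┐ ┌───┴─┘ ┌─┴─╴ ├─╴ │
│↳ ↓│ │       │     │   │
│ ╷ └─┤ ╶─────┤ ┌─┬─┘ ╶─┤
│ │↳ ↓│       │ │ │     │
├─┴─┐ └─┬─┐ ┌─┘ │ └─┬─┐ │
│↓ ↰│↓  │ │ │   │   │ │ │
│ ╷ ╵ ╷ ╵ │ │ ╷ └─┐ │ ╵ │
│↓│↑ ↲│   │ │ │   │ │   │
│ └───┴───┘ │ └─┐ │ └───┤
│↓          │   │ │     │
│ ┌───┬─────┴─┐ └─┴───┐ │
│↓│↱ ↓│B      │       │ │
│ ╵ ╷ │ ┌───┐ ├───┬─┐ ╵ │
│↳ ↑│↓│↑│   │ │   │ │   │
├───┤ │ │ ╶─┘ │ ╷ ╵ ├───┤
│   │↓│↑│     │ │   │   │
│ ╷ │ │ │ ┌───┘ ├─┐ └─╴ │
│ │ │↓│↑│ │     │ │     │
│ │ ╵ ╵ │ ╵ ┌───┘ └───╴ │
│ │  ↳ ↑│   │           │
└─┴─────┴───┴───────────┘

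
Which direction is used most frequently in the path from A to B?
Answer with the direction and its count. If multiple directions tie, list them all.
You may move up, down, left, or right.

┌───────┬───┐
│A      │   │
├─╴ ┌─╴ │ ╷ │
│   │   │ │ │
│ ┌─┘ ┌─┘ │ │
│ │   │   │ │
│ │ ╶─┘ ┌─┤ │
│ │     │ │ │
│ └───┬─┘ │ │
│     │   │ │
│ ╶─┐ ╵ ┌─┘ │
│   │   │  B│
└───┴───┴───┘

Directions: right, right, right, down, left, down, left, down, right, right, up, right, up, up, right, down, down, down, down, down
Counts: {'right': 7, 'down': 8, 'left': 2, 'up': 3}
Most common: down (8 times)

Solution:

┌───────┬───┐
│A → → ↓│↱ ↓│
├─╴ ┌─╴ │ ╷ │
│   │↓ ↲│↑│↓│
│ ┌─┘ ┌─┘ │ │
│ │↓ ↲│↱ ↑│↓│
│ │ ╶─┘ ┌─┤ │
│ │↳ → ↑│ │↓│
│ └───┬─┘ │ │
│     │   │↓│
│ ╶─┐ ╵ ┌─┘ │
│   │   │  B│
└───┴───┴───┘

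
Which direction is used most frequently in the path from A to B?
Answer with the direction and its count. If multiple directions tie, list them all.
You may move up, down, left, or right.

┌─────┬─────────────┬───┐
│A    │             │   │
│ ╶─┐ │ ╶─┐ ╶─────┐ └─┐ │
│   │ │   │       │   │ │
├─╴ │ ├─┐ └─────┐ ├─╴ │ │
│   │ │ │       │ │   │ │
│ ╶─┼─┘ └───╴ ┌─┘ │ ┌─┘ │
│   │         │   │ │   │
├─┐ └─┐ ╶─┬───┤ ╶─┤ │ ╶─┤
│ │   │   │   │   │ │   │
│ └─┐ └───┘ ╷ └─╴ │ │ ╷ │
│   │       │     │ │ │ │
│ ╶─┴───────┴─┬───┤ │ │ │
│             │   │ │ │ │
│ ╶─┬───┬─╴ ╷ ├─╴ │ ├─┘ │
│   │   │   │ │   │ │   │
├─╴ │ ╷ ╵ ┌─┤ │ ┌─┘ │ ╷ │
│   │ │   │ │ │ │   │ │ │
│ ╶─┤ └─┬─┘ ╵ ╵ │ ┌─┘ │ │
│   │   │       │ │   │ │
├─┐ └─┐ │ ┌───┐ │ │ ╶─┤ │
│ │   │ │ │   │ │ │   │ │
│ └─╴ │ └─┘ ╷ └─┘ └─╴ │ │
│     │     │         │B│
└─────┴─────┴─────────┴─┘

Directions: down, right, down, left, down, right, down, right, down, right, right, right, up, right, down, right, right, up, left, up, right, up, up, left, left, left, up, right, right, right, right, down, right, down, left, down, down, down, down, down, down, left, down, down, down, right, right, up, left, up, right, up, up, right, down, down, down, down
Counts: {'down': 21, 'right': 19, 'left': 8, 'up': 10}
Most common: down (21 times)

Solution:

┌─────┬─────────────┬───┐
│A    │    ↱ → → → ↓│   │
│ ╶─┐ │ ╶─┐ ╶─────┐ └─┐ │
│↳ ↓│ │   │↑ ← ← ↰│↳ ↓│ │
├─╴ │ ├─┐ └─────┐ ├─╴ │ │
│↓ ↲│ │ │       │↑│↓ ↲│ │
│ ╶─┼─┘ └───╴ ┌─┘ │ ┌─┘ │
│↳ ↓│         │↱ ↑│↓│   │
├─┐ └─┐ ╶─┬───┤ ╶─┤ │ ╶─┤
│ │↳ ↓│   │↱ ↓│↑ ↰│↓│   │
│ └─┐ └───┘ ╷ └─╴ │ │ ╷ │
│   │↳ → → ↑│↳ → ↑│↓│ │ │
│ ╶─┴───────┴─┬───┤ │ │ │
│             │   │↓│ │ │
│ ╶─┬───┬─╴ ╷ ├─╴ │ ├─┘ │
│   │   │   │ │   │↓│↱ ↓│
├─╴ │ ╷ ╵ ┌─┤ │ ┌─┘ │ ╷ │
│   │ │   │ │ │ │↓ ↲│↑│↓│
│ ╶─┤ └─┬─┘ ╵ ╵ │ ┌─┘ │ │
│   │   │       │↓│↱ ↑│↓│
├─┐ └─┐ │ ┌───┐ │ │ ╶─┤ │
│ │   │ │ │   │ │↓│↑ ↰│↓│
│ └─╴ │ └─┘ ╷ └─┘ └─╴ │ │
│     │     │    ↳ → ↑│B│
└─────┴─────┴─────────┴─┘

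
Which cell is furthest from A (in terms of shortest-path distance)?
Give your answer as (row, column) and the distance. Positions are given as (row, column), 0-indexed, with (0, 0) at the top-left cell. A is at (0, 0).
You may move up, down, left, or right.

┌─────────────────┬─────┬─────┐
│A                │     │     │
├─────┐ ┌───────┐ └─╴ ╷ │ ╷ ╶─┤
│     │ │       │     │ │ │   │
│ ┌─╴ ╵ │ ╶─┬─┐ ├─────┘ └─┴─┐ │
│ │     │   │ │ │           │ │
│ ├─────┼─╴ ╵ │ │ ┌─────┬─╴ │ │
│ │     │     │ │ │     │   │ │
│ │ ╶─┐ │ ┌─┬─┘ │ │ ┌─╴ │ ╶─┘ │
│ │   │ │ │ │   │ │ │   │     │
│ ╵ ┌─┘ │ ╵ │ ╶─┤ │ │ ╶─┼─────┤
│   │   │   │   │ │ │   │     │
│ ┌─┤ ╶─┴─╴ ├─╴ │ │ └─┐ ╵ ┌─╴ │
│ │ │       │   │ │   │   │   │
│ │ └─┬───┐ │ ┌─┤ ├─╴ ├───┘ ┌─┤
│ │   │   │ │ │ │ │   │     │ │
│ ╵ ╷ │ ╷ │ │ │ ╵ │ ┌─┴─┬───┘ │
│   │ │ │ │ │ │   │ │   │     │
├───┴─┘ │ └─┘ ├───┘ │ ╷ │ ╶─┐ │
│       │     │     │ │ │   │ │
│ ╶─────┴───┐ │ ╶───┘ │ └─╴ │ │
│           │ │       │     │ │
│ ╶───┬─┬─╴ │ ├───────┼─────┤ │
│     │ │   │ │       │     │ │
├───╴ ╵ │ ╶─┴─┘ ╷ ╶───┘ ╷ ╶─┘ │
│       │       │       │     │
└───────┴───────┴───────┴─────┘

Computing BFS distances from A to all cells:
Furthest cell: (7, 11)
Distance: 126 steps

Path from A to the furthest cell:

┌─────────────────┬─────┬─────┐
│A → → ↓          │     │     │
├─────┐ ┌───────┐ └─╴ ╷ │ ╷ ╶─┤
│↓ ← ↰│↓│↱ → → ↓│     │ │ │   │
│ ┌─╴ ╵ │ ╶─┬─┐ ├─────┘ └─┴─┐ │
│↓│  ↑ ↲│↑ ↰│ │↓│           │ │
│ ├─────┼─╴ ╵ │ │ ┌─────┬─╴ │ │
│↓│↱ → ↓│↱ ↑  │↓│ │↱ → ↓│   │ │
│ │ ╶─┐ │ ┌─┬─┘ │ │ ┌─╴ │ ╶─┘ │
│↓│↑  │↓│↑│ │↓ ↲│ │↑│↓ ↲│     │
│ ╵ ┌─┘ │ ╵ │ ╶─┤ │ │ ╶─┼─────┤
│↳ ↑│↓ ↲│↑ ↰│↳ ↓│ │↑│↳ ↓│↱ → ↓│
│ ┌─┤ ╶─┴─╴ ├─╴ │ │ └─┐ ╵ ┌─╴ │
│ │ │↳ → → ↑│↓ ↲│ │↑ ↰│↳ ↑│↓ ↲│
│ │ └─┬───┐ │ ┌─┤ ├─╴ ├───┘ ┌─┤
│ │   │↓ ↰│ │↓│ │ │↱ ↑│B ← ↲│ │
│ ╵ ╷ │ ╷ │ │ │ ╵ │ ┌─┴─┬───┘ │
│   │ │↓│↑│ │↓│   │↑│↓ ↰│↓ ← ↰│
├───┴─┘ │ └─┘ ├───┘ │ ╷ │ ╶─┐ │
│↓ ← ← ↲│↑ ← ↲│↱ → ↑│↓│↑│↳ ↓│↑│
│ ╶─────┴───┐ │ ╶───┘ │ └─╴ │ │
│↳ → → → → ↓│ │↑ ← ← ↲│↑ ← ↲│↑│
│ ╶───┬─┬─╴ │ ├───────┼─────┤ │
│     │ │↓ ↲│ │↱ ↓    │↱ ↓  │↑│
├───╴ ╵ │ ╶─┴─┘ ╷ ╶───┘ ╷ ╶─┘ │
│       │↳ → → ↑│↳ → → ↑│↳ → ↑│
└───────┴───────┴───────┴─────┘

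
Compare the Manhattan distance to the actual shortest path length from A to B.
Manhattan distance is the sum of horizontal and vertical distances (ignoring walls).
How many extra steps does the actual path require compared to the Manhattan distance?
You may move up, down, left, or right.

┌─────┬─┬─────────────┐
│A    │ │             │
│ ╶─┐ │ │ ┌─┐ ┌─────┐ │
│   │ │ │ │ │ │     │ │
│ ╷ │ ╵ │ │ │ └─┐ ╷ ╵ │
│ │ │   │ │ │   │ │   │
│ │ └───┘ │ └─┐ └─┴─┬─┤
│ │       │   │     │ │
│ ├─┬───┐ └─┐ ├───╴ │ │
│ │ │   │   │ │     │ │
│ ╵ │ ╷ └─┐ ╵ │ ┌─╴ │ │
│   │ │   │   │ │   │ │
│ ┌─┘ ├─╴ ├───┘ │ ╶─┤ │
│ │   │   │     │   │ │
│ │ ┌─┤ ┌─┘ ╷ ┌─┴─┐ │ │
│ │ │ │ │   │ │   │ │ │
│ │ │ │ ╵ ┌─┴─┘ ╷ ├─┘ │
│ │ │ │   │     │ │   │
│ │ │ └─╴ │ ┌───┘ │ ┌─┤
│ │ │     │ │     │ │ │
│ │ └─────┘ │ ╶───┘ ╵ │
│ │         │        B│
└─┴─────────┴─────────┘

Manhattan distance: |10 - 0| + |10 - 0| = 20
Actual path length: 62
Extra steps: 62 - 20 = 42

Solution:

┌─────┬─┬─────────────┐
│A    │ │↱ → ↓        │
│ ╶─┐ │ │ ┌─┐ ┌─────┐ │
│↳ ↓│ │ │↑│ │↓│     │ │
│ ╷ │ ╵ │ │ │ └─┐ ╷ ╵ │
│ │↓│   │↑│ │↳ ↓│ │   │
│ │ └───┘ │ └─┐ └─┴─┬─┤
│ │↳ → → ↑│   │↳ → ↓│ │
│ ├─┬───┐ └─┐ ├───╴ │ │
│ │ │↓ ↰│   │ │↓ ← ↲│ │
│ ╵ │ ╷ └─┐ ╵ │ ┌─╴ │ │
│   │↓│↑ ↰│   │↓│   │ │
│ ┌─┘ ├─╴ ├───┘ │ ╶─┤ │
│ │↓ ↲│↱ ↑│↓ ← ↲│   │ │
│ │ ┌─┤ ┌─┘ ╷ ┌─┴─┐ │ │
│ │↓│ │↑│↓ ↲│ │↱ ↓│ │ │
│ │ │ │ ╵ ┌─┴─┘ ╷ ├─┘ │
│ │↓│ │↑ ↲│↱ → ↑│↓│   │
│ │ │ └─╴ │ ┌───┘ │ ┌─┤
│ │↓│     │↑│↓ ← ↲│ │ │
│ │ └─────┘ │ ╶───┘ ╵ │
│ │↳ → → → ↑│↳ → → → B│
└─┴─────────┴─────────┘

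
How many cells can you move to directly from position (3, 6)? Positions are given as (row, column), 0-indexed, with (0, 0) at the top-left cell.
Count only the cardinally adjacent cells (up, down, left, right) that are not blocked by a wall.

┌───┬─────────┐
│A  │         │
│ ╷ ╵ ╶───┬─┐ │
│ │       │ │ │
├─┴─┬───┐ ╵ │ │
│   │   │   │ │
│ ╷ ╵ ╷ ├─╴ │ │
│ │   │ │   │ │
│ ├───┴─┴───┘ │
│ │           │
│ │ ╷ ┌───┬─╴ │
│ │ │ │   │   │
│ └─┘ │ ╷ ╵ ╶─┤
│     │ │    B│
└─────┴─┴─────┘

Checking passable neighbors of (3, 6):
Neighbors: (2, 6), (4, 6)
Count: 2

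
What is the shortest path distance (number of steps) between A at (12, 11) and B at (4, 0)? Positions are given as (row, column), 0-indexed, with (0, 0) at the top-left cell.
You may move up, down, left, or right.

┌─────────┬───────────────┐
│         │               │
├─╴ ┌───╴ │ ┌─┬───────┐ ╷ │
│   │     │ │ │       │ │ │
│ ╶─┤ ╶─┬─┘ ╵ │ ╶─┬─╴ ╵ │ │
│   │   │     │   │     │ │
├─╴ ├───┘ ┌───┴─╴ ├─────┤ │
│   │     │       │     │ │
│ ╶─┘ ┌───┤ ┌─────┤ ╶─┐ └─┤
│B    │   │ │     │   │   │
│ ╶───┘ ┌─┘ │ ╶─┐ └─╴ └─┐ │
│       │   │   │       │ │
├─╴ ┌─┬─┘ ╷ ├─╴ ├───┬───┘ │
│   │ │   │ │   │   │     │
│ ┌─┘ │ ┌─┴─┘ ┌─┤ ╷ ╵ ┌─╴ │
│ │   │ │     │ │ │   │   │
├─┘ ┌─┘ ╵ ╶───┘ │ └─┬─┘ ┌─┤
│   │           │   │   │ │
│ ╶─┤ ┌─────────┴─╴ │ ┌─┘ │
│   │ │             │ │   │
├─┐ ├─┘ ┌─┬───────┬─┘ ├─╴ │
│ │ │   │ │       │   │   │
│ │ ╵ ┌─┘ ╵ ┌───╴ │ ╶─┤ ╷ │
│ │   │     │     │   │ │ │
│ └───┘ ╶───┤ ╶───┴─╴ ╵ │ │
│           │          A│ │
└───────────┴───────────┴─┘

Finding path from (12, 11) to (4, 0):
Path: (12,11) → (12,10) → (11,10) → (11,9) → (10,9) → (10,10) → (9,10) → (8,10) → (8,11) → (7,11) → (7,12) → (6,12) → (5,12) → (4,12) → (4,11) → (3,11) → (3,10) → (3,9) → (4,9) → (4,10) → (5,10) → (5,9) → (5,8) → (4,8) → (4,7) → (4,6) → (5,6) → (5,7) → (6,7) → (6,6) → (7,6) → (7,5) → (7,4) → (8,4) → (8,3) → (7,3) → (6,3) → (6,4) → (5,4) → (5,5) → (4,5) → (3,5) → (3,6) → (3,7) → (3,8) → (2,8) → (2,7) → (1,7) → (1,8) → (1,9) → (1,10) → (2,10) → (2,11) → (1,11) → (0,11) → (0,10) → (0,9) → (0,8) → (0,7) → (0,6) → (0,5) → (1,5) → (2,5) → (2,4) → (3,4) → (3,3) → (3,2) → (4,2) → (4,1) → (4,0)
Distance: 69 steps

Solution:

┌─────────┬───────────────┐
│         │↓ ← ← ← ← ← ↰  │
├─╴ ┌───╴ │ ┌─┬───────┐ ╷ │
│   │     │↓│ │↱ → → ↓│↑│ │
│ ╶─┤ ╶─┬─┘ ╵ │ ╶─┬─╴ ╵ │ │
│   │   │↓ ↲  │↑ ↰│  ↳ ↑│ │
├─╴ ├───┘ ┌───┴─╴ ├─────┤ │
│   │↓ ← ↲│↱ → → ↑│↓ ← ↰│ │
│ ╶─┘ ┌───┤ ┌─────┤ ╶─┐ └─┤
│B ← ↲│   │↑│↓ ← ↰│↳ ↓│↑ ↰│
│ ╶───┘ ┌─┘ │ ╶─┐ └─╴ └─┐ │
│       │↱ ↑│↳ ↓│↑ ← ↲  │↑│
├─╴ ┌─┬─┘ ╷ ├─╴ ├───┬───┘ │
│   │ │↱ ↑│ │↓ ↲│   │    ↑│
│ ┌─┘ │ ┌─┴─┘ ┌─┤ ╷ ╵ ┌─╴ │
│ │   │↑│↓ ← ↲│ │ │   │↱ ↑│
├─┘ ┌─┘ ╵ ╶───┘ │ └─┬─┘ ┌─┤
│   │  ↑ ↲      │   │↱ ↑│ │
│ ╶─┤ ┌─────────┴─╴ │ ┌─┘ │
│   │ │             │↑│   │
├─┐ ├─┘ ┌─┬───────┬─┘ ├─╴ │
│ │ │   │ │       │↱ ↑│   │
│ │ ╵ ┌─┘ ╵ ┌───╴ │ ╶─┤ ╷ │
│ │   │     │     │↑ ↰│ │ │
│ └───┘ ╶───┤ ╶───┴─╴ ╵ │ │
│           │        ↑ A│ │
└───────────┴───────────┴─┘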